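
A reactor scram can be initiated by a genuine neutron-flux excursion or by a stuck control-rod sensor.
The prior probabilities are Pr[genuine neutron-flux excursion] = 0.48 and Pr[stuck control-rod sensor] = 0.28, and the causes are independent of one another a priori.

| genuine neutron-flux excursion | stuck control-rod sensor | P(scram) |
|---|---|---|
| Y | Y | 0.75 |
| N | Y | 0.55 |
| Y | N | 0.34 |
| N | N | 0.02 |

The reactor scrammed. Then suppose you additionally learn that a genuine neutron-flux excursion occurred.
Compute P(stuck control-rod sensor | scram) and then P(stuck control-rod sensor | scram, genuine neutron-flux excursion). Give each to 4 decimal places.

P(stuck control-rod sensor | scram) ≈ 0.5914; P(stuck control-rod sensor | scram, genuine neutron-flux excursion) ≈ 0.4617

Sum P(scram|·) weighted by the priors over the 4 (genuine neutron-flux excursion, stuck control-rod sensor) configurations:
  P(scram) = 0.02·0.52·0.72 + 0.55·0.52·0.28 + 0.34·0.48·0.72 + 0.75·0.48·0.28
        = 0.007488 + 0.080080 + 0.117504 + 0.100800 = 0.305872
Keeping only the stuck control-rod sensor-present terms gives 0.180880, so
  P(stuck control-rod sensor | scram) = 0.180880 / 0.305872 ≈ 0.5914

Now condition on the additional information:
For the numerator, keep only stuck control-rod sensor=true terms: 0.75×0.28 = 0.210000
Normalizer over all consistent configurations: 0.34×0.72 + 0.75×0.28 = 0.454800
Posterior = 0.210000 / 0.454800 ≈ 0.4617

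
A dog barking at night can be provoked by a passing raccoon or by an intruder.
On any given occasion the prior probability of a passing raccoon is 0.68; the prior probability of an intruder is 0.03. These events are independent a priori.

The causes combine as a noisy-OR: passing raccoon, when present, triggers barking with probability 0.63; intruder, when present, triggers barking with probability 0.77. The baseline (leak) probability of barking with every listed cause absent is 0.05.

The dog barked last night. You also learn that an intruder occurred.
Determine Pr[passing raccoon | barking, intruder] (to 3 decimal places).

Pr[passing raccoon | barking, intruder] ≈ 0.714

Under noisy-OR, P(barking | causes) = 1 − (1−0.05)·∏(1−qᵢ) over the active causes.
P(barking | intruder) = 0.7815·0.32 + 0.919155·0.68 = 0.250080 + 0.625025 = 0.875105
Of this, 0.625025 comes from 0.919155·0.68 (the passing raccoon=true cases).
P(passing raccoon | barking, intruder) = 0.625025 / 0.875105 ≈ 0.714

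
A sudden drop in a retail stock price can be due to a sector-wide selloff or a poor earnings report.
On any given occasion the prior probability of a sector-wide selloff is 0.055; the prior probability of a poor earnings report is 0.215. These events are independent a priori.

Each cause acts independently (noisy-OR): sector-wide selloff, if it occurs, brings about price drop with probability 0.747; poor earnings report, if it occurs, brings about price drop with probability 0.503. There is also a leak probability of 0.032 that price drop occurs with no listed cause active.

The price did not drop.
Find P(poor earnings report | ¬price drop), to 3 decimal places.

P(poor earnings report | ¬price drop) ≈ 0.120

Under noisy-OR, P(price drop | causes) = 1 − (1−0.032)·∏(1−qᵢ) over the active causes.
P(¬price drop) = 0.968×0.945×0.785 + 0.481096×0.945×0.215 + 0.244904×0.055×0.785 + 0.121717×0.055×0.215 = 0.718087 + 0.097747 + 0.010574 + 0.001439 = 0.827847
Restricting to configurations with poor earnings report present: 0.097747 + 0.001439 = 0.099186.
P(poor earnings report | ¬price drop) = 0.099186 / 0.827847 ≈ 0.120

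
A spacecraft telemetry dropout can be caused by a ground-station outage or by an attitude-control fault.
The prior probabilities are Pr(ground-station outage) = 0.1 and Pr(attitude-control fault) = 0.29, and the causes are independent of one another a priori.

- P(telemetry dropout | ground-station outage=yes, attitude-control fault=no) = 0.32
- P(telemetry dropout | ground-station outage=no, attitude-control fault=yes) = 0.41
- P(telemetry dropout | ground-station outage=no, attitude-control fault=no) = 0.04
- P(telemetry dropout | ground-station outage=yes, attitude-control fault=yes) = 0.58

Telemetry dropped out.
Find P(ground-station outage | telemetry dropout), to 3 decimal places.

P(ground-station outage | telemetry dropout) ≈ 0.230

P(telemetry dropout) = 0.04·0.9·0.71 + 0.41·0.9·0.29 + 0.32·0.1·0.71 + 0.58·0.1·0.29 = 0.025560 + 0.107010 + 0.022720 + 0.016820 = 0.172110
Of this, 0.039540 comes from 0.022720 + 0.016820 (the ground-station outage=true cases).
P(ground-station outage | telemetry dropout) = 0.039540 / 0.172110 ≈ 0.230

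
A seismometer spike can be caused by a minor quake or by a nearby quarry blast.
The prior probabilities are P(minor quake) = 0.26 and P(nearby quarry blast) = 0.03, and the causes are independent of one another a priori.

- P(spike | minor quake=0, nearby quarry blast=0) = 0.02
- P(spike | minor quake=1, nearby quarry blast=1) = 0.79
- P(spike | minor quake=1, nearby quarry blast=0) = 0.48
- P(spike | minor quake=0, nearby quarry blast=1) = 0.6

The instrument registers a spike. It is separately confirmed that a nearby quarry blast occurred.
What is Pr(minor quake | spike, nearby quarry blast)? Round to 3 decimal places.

Weight on minor quake=true, given the evidence: 0.79×0.26 = 0.205400
The normalizing constant is 0.6×0.74 + 0.79×0.26 = 0.649400
Posterior = 0.205400 / 0.649400 ≈ 0.316

Pr(minor quake | spike, nearby quarry blast) ≈ 0.316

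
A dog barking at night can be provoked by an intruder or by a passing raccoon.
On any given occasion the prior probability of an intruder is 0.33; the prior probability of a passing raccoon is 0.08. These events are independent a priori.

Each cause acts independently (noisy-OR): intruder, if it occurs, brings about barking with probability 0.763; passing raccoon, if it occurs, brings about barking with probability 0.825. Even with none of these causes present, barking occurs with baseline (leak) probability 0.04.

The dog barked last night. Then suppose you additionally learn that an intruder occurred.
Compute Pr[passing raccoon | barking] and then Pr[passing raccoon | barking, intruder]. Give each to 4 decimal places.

Pr[passing raccoon | barking] ≈ 0.2125; Pr[passing raccoon | barking, intruder] ≈ 0.0975

Under noisy-OR, P(barking | causes) = 1 − (1−0.04)·∏(1−qᵢ) over the active causes.
For the numerator, keep only passing raccoon=true terms: 0.044595 + 0.025349 = 0.069944
Denominator P(barking): 0.04·0.67·0.92 + 0.832·0.67·0.08 + 0.77248·0.33·0.92 + 0.960184·0.33·0.08 = 0.329125
P(passing raccoon | barking) = 0.069944/0.329125 ≈ 0.2125

Now condition on the additional information:
Enumerate both values of passing raccoon and weight by the priors:
  P(barking | intruder) = 0.77248×0.92 + 0.960184×0.08
        = 0.710682 + 0.076815 = 0.787497
Keeping only the passing raccoon-present terms gives 0.076815, so
  P(passing raccoon | barking, intruder) = 0.076815 / 0.787497 ≈ 0.0975
The drop from 0.2125 to 0.0975 is the explaining-away (discounting) effect.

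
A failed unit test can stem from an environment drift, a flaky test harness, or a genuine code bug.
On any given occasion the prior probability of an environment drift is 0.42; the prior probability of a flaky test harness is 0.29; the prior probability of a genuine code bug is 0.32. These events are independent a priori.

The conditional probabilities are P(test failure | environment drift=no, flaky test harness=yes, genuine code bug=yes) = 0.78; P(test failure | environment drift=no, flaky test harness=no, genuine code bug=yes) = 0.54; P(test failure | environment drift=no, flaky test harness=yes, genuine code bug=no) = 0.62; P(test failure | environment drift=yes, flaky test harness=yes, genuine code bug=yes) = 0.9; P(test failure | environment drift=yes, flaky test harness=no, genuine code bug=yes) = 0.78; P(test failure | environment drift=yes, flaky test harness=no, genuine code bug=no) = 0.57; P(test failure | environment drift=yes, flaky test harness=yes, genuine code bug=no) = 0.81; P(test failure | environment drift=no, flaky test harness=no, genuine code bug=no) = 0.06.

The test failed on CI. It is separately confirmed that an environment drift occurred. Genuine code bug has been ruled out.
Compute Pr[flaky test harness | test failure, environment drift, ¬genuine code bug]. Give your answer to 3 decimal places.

For the numerator, keep only flaky test harness=true terms: 0.81×0.29 = 0.234900
The normalizing constant is 0.57×0.71 + 0.81×0.29 = 0.639600
Posterior = 0.234900 / 0.639600 ≈ 0.367

Pr[flaky test harness | test failure, environment drift, ¬genuine code bug] ≈ 0.367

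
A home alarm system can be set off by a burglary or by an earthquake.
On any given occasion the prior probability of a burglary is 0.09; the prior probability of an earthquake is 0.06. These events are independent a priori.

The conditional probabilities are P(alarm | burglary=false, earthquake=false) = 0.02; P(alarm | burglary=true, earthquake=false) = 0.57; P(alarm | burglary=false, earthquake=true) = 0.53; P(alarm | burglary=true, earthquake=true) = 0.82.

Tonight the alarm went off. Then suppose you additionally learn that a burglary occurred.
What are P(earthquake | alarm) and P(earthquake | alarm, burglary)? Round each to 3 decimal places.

Sum P(alarm|·) weighted by the priors over the 4 (burglary, earthquake) configurations:
  P(alarm) = 0.02·0.91·0.94 + 0.53·0.91·0.06 + 0.57·0.09·0.94 + 0.82·0.09·0.06
        = 0.017108 + 0.028938 + 0.048222 + 0.004428 = 0.098696
The terms with earthquake present sum to 0.033366, so
  P(earthquake | alarm) = 0.033366 / 0.098696 ≈ 0.338

Now condition on the additional information:
Weight on earthquake=true, given the evidence: 0.82×0.06 = 0.049200
The normalizing constant is 0.57×0.94 + 0.82×0.06 = 0.585000
Posterior = 0.049200 / 0.585000 ≈ 0.084
— burglary explains away the evidence for earthquake.

P(earthquake | alarm) ≈ 0.338; P(earthquake | alarm, burglary) ≈ 0.084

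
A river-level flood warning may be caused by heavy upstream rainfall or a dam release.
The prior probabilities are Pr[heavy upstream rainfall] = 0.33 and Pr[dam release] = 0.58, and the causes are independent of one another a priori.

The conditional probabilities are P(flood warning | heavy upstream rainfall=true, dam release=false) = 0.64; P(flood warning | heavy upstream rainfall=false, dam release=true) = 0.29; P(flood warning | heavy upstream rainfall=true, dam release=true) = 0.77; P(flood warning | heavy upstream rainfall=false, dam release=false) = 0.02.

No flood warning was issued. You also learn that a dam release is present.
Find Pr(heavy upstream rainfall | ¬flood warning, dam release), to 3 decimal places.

Pr(heavy upstream rainfall | ¬flood warning, dam release) ≈ 0.138

Enumerate both values of heavy upstream rainfall and weight by the priors:
  P(¬flood warning | dam release) = 0.71×0.67 + 0.23×0.33
        = 0.475700 + 0.075900 = 0.551600
Keeping only the heavy upstream rainfall-present terms gives 0.075900, so
  P(heavy upstream rainfall | ¬flood warning, dam release) = 0.075900 / 0.551600 ≈ 0.138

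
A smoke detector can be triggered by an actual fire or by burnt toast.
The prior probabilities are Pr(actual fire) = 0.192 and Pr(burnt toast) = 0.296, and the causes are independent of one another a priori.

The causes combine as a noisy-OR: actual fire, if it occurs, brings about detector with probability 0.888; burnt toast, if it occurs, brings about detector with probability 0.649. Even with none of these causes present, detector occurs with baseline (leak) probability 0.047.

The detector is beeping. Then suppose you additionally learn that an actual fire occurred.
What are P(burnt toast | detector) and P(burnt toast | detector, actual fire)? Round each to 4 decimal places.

Under noisy-OR, P(detector | causes) = 1 − (1−0.047)·∏(1−qᵢ) over the active causes.
Sum P(detector|·) weighted by the priors over the 4 (actual fire, burnt toast) configurations:
  P(detector) = 0.047×0.808×0.704 + 0.665497×0.808×0.296 + 0.893264×0.192×0.704 + 0.962536×0.192×0.296
        = 0.026735 + 0.159166 + 0.120741 + 0.054703 = 0.361345
The terms with burnt toast present sum to 0.213869, so
  P(burnt toast | detector) = 0.213869 / 0.361345 ≈ 0.5919

With the extra evidence:
For the numerator, keep only burnt toast=true terms: 0.962536*0.296 = 0.284911
The normalizing constant is 0.893264*0.704 + 0.962536*0.296 = 0.913769
Posterior = 0.284911 / 0.913769 ≈ 0.3118

P(burnt toast | detector) ≈ 0.5919; P(burnt toast | detector, actual fire) ≈ 0.3118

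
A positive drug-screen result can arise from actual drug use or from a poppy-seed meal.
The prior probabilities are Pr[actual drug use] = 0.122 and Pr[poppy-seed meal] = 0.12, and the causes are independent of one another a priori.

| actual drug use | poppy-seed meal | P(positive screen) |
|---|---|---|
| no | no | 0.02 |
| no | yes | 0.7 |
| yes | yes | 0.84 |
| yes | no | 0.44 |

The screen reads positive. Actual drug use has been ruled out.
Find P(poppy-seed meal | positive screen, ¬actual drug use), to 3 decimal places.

Enumerate both values of poppy-seed meal and weight by the priors:
  P(positive screen | ¬actual drug use) = 0.02*0.88 + 0.7*0.12
        = 0.017600 + 0.084000 = 0.101600
The terms with poppy-seed meal present sum to 0.084000, so
  P(poppy-seed meal | positive screen, ¬actual drug use) = 0.084000 / 0.101600 ≈ 0.827

P(poppy-seed meal | positive screen, ¬actual drug use) ≈ 0.827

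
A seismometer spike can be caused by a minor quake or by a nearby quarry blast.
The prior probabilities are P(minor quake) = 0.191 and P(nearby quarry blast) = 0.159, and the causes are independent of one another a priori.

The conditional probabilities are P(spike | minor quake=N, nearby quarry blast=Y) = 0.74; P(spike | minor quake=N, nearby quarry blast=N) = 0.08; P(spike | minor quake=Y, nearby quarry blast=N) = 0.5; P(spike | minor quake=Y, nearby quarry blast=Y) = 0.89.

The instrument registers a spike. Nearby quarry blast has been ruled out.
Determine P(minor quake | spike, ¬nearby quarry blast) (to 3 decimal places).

P(spike | ¬nearby quarry blast) = 0.08·0.809 + 0.5·0.191 = 0.064720 + 0.095500 = 0.160220
Of this, 0.095500 comes from 0.5·0.191 (the minor quake=true cases).
So P(minor quake | spike, ¬nearby quarry blast) = 0.095500/0.160220 ≈ 0.596.

P(minor quake | spike, ¬nearby quarry blast) ≈ 0.596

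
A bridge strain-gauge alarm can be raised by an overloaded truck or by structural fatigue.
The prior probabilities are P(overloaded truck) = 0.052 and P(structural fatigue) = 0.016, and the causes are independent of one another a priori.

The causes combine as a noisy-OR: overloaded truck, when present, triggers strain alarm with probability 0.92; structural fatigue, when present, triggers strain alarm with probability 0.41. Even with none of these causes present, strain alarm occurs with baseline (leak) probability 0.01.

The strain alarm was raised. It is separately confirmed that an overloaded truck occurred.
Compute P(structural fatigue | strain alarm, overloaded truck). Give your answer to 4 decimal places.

Under noisy-OR, P(strain alarm | causes) = 1 − (1−0.01)·∏(1−qᵢ) over the active causes.
Numerator (weight on configurations with structural fatigue): 0.953272·0.016 = 0.015252
Normalizer over all consistent configurations: 0.9208·0.984 + 0.953272·0.016 = 0.921319
P(structural fatigue | strain alarm, overloaded truck) = 0.015252/0.921319 ≈ 0.0166

P(structural fatigue | strain alarm, overloaded truck) ≈ 0.0166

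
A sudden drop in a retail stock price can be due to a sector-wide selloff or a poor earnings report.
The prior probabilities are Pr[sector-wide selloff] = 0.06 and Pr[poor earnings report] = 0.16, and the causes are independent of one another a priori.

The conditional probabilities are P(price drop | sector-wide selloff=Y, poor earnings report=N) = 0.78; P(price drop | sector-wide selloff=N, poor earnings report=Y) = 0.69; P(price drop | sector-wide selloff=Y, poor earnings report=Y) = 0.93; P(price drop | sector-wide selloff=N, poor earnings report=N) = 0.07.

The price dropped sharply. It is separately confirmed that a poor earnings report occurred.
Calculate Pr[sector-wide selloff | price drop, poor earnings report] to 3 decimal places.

Enumerate both values of sector-wide selloff and weight by the priors:
  P(price drop | poor earnings report) = 0.69*0.94 + 0.93*0.06
        = 0.648600 + 0.055800 = 0.704400
Keeping only the sector-wide selloff-present terms gives 0.055800, so
  P(sector-wide selloff | price drop, poor earnings report) = 0.055800 / 0.704400 ≈ 0.079

Pr[sector-wide selloff | price drop, poor earnings report] ≈ 0.079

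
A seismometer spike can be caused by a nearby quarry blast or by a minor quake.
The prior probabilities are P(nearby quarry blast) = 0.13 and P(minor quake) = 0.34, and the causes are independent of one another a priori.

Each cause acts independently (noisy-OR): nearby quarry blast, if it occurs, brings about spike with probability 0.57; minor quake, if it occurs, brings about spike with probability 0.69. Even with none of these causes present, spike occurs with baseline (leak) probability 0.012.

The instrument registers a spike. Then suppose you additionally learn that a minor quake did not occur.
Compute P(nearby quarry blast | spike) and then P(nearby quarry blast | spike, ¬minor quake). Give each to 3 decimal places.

Under noisy-OR, P(spike | causes) = 1 − (1−0.012)·∏(1−qᵢ) over the active causes.
By total probability over the 4 (nearby quarry blast, minor quake) configurations:
  P(spike) = 0.012·0.87·0.66 + 0.69372·0.87·0.34 + 0.57516·0.13·0.66 + 0.8683·0.13·0.34
        = 0.006890 + 0.205202 + 0.049349 + 0.038379 = 0.299820
Configurations with nearby quarry blast contribute 0.087728, so
  P(nearby quarry blast | spike) = 0.087728 / 0.299820 ≈ 0.293

With the extra evidence:
Sum P(spike|·) weighted by the priors over both values of nearby quarry blast:
  P(spike | ¬minor quake) = 0.012×0.87 + 0.57516×0.13
        = 0.010440 + 0.074771 = 0.085211
The terms with nearby quarry blast present sum to 0.074771, so
  P(nearby quarry blast | spike, ¬minor quake) = 0.074771 / 0.085211 ≈ 0.877
With minor quake excluded, nearby quarry blast must carry more of the explanatory weight for the spike.

P(nearby quarry blast | spike) ≈ 0.293; P(nearby quarry blast | spike, ¬minor quake) ≈ 0.877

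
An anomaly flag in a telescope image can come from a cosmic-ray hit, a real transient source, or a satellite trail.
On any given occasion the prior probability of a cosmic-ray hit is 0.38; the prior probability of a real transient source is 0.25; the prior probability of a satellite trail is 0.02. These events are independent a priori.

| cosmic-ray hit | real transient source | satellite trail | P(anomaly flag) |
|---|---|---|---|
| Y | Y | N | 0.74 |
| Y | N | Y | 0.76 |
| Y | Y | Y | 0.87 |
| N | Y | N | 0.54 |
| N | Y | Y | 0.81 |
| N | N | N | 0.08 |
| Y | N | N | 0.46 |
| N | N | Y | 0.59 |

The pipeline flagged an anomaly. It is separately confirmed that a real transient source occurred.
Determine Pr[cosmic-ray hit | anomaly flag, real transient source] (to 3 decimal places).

P(anomaly flag | real transient source) = 0.54*0.62*0.98 + 0.81*0.62*0.02 + 0.74*0.38*0.98 + 0.87*0.38*0.02 = 0.328104 + 0.010044 + 0.275576 + 0.006612 = 0.620336
The cosmic-ray hit-present share is 0.275576 + 0.006612 = 0.282188.
P(cosmic-ray hit | anomaly flag, real transient source) = 0.282188 / 0.620336 ≈ 0.455

Pr[cosmic-ray hit | anomaly flag, real transient source] ≈ 0.455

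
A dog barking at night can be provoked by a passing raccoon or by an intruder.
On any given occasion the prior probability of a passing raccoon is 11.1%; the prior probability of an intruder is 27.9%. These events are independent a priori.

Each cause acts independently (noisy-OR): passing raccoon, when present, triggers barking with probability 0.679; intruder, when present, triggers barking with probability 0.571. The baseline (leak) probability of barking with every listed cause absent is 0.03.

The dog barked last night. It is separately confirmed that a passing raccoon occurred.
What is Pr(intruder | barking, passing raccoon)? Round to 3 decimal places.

Under noisy-OR, P(barking | causes) = 1 − (1−0.03)·∏(1−qᵢ) over the active causes.
Enumerate both values of intruder and weight by the priors:
  P(barking | passing raccoon) = 0.68863*0.721 + 0.866422*0.279
        = 0.496502 + 0.241732 = 0.738234
Keeping only the intruder-present terms gives 0.241732, so
  P(intruder | barking, passing raccoon) = 0.241732 / 0.738234 ≈ 0.327

Pr(intruder | barking, passing raccoon) ≈ 0.327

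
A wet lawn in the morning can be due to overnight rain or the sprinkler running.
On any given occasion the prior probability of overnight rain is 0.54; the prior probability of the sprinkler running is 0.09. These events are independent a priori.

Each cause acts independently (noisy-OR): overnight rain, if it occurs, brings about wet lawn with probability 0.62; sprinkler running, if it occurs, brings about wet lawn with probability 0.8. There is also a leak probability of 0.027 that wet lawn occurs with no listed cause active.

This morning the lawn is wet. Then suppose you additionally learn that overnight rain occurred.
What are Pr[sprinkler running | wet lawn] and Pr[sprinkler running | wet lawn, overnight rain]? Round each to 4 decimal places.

Pr[sprinkler running | wet lawn] ≈ 0.1962; Pr[sprinkler running | wet lawn, overnight rain] ≈ 0.1269

Under noisy-OR, P(wet lawn | causes) = 1 − (1−0.027)·∏(1−qᵢ) over the active causes.
By total probability over the 4 (overnight rain, sprinkler running) configurations:
  P(wet lawn) = 0.027*0.46*0.91 + 0.8054*0.46*0.09 + 0.63026*0.54*0.91 + 0.926052*0.54*0.09
        = 0.011302 + 0.033344 + 0.309710 + 0.045006 = 0.399362
The terms with sprinkler running present sum to 0.078350, so
  P(sprinkler running | wet lawn) = 0.078350 / 0.399362 ≈ 0.1962

With the extra evidence:
By total probability over both values of sprinkler running:
  P(wet lawn | overnight rain) = 0.63026*0.91 + 0.926052*0.09
        = 0.573537 + 0.083345 = 0.656882
Keeping only the sprinkler running-present terms gives 0.083345, so
  P(sprinkler running | wet lawn, overnight rain) = 0.083345 / 0.656882 ≈ 0.1269
The drop from 0.1962 to 0.1269 is the explaining-away (discounting) effect.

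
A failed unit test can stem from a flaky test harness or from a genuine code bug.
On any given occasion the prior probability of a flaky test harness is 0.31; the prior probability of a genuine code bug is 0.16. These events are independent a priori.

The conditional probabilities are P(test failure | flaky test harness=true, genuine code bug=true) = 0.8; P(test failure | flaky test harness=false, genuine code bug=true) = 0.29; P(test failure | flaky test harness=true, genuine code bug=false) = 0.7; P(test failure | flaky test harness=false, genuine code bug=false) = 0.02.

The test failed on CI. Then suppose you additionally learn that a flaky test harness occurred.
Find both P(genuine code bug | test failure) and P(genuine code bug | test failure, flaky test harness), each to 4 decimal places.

P(genuine code bug | test failure) ≈ 0.2700; P(genuine code bug | test failure, flaky test harness) ≈ 0.1788

By total probability over the 4 (flaky test harness, genuine code bug) configurations:
  P(test failure) = 0.02*0.69*0.84 + 0.29*0.69*0.16 + 0.7*0.31*0.84 + 0.8*0.31*0.16
        = 0.011592 + 0.032016 + 0.182280 + 0.039680 = 0.265568
The terms with genuine code bug present sum to 0.071696, so
  P(genuine code bug | test failure) = 0.071696 / 0.265568 ≈ 0.2700

With the extra evidence:
P(test failure | flaky test harness) = 0.7·0.84 + 0.8·0.16 = 0.588000 + 0.128000 = 0.716000
Of this, 0.128000 comes from 0.8·0.16 (the genuine code bug=true cases).
So P(genuine code bug | test failure, flaky test harness) = 0.128000/0.716000 ≈ 0.1788.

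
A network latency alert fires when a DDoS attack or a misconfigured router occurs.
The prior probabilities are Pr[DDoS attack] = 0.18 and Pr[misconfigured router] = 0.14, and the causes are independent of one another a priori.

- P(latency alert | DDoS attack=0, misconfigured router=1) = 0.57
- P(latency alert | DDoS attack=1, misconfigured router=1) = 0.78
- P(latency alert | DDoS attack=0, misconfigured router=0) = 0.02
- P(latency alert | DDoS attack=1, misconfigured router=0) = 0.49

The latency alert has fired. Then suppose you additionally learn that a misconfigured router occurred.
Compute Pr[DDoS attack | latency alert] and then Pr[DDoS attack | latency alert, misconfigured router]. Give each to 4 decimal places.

For the numerator, keep only DDoS attack=true terms: 0.075852 + 0.019656 = 0.095508
Denominator P(latency alert): 0.02×0.82×0.86 + 0.57×0.82×0.14 + 0.49×0.18×0.86 + 0.78×0.18×0.14 = 0.175048
P(DDoS attack | latency alert) = 0.095508/0.175048 ≈ 0.5456

With the extra evidence:
P(latency alert | misconfigured router) = 0.57·0.82 + 0.78·0.18 = 0.467400 + 0.140400 = 0.607800
The DDoS attack-present share is 0.78·0.18 = 0.140400.
P(DDoS attack | latency alert, misconfigured router) = 0.140400 / 0.607800 ≈ 0.2310

Pr[DDoS attack | latency alert] ≈ 0.5456; Pr[DDoS attack | latency alert, misconfigured router] ≈ 0.2310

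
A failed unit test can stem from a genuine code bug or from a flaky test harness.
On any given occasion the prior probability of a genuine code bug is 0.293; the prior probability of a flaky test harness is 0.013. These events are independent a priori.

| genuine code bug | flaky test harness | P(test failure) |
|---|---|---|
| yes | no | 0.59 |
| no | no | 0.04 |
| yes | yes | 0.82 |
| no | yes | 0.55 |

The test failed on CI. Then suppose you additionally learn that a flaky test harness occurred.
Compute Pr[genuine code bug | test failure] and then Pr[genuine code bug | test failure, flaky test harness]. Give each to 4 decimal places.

Pr[genuine code bug | test failure] ≈ 0.8405; Pr[genuine code bug | test failure, flaky test harness] ≈ 0.3819

Numerator (weight on configurations with genuine code bug): 0.170623 + 0.003123 = 0.173746
Normalizer over all consistent configurations: 0.04*0.707*0.987 + 0.55*0.707*0.013 + 0.59*0.293*0.987 + 0.82*0.293*0.013 = 0.206713
Posterior = 0.173746 / 0.206713 ≈ 0.8405

With the extra evidence:
P(test failure | flaky test harness) = 0.55·0.707 + 0.82·0.293 = 0.388850 + 0.240260 = 0.629110
The genuine code bug-present share is 0.82·0.293 = 0.240260.
P(genuine code bug | test failure, flaky test harness) = 0.240260 / 0.629110 ≈ 0.3819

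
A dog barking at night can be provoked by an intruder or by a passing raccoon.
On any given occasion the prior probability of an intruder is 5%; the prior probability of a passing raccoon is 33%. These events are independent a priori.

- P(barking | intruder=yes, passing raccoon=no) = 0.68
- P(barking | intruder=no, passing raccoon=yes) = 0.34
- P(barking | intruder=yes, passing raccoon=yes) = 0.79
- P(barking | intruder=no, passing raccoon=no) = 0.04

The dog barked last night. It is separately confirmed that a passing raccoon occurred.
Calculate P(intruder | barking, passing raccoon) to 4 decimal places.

P(intruder | barking, passing raccoon) ≈ 0.1090

P(barking | passing raccoon) = 0.34*0.95 + 0.79*0.05 = 0.323000 + 0.039500 = 0.362500
The intruder-present share is 0.79*0.05 = 0.039500.
P(intruder | barking, passing raccoon) = 0.039500 / 0.362500 ≈ 0.1090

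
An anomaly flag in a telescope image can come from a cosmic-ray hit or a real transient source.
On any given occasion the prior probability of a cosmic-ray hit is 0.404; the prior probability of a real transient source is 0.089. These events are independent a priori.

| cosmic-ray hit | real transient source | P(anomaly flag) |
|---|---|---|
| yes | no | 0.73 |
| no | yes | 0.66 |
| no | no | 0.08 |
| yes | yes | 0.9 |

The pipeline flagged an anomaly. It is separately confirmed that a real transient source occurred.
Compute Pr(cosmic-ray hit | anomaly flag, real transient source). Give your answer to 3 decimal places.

Pr(cosmic-ray hit | anomaly flag, real transient source) ≈ 0.480

Sum P(anomaly flag|·) weighted by the priors over both values of cosmic-ray hit:
  P(anomaly flag | real transient source) = 0.66·0.596 + 0.9·0.404
        = 0.393360 + 0.363600 = 0.756960
Configurations with cosmic-ray hit contribute 0.363600, so
  P(cosmic-ray hit | anomaly flag, real transient source) = 0.363600 / 0.756960 ≈ 0.480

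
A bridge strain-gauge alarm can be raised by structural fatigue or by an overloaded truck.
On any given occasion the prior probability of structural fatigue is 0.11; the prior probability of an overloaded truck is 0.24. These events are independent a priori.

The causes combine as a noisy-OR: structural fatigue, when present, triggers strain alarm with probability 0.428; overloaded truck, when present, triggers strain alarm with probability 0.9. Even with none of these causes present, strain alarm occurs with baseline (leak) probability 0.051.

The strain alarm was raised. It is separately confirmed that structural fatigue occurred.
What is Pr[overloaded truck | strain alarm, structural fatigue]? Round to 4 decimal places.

Pr[overloaded truck | strain alarm, structural fatigue] ≈ 0.3951

Under noisy-OR, P(strain alarm | causes) = 1 − (1−0.051)·∏(1−qᵢ) over the active causes.
P(strain alarm | structural fatigue) = 0.457172*0.76 + 0.945717*0.24 = 0.347451 + 0.226972 = 0.574423
Of this, 0.226972 comes from 0.945717*0.24 (the overloaded truck=true cases).
Hence the posterior is 0.226972/0.574423 ≈ 0.3951.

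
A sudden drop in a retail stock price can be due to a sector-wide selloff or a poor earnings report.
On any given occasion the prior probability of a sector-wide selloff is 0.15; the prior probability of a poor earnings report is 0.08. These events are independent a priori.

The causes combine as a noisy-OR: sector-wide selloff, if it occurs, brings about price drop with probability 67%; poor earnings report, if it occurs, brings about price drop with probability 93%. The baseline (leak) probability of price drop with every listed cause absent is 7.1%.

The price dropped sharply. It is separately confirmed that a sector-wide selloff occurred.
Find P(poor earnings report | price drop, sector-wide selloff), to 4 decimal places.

Under noisy-OR, P(price drop | causes) = 1 − (1−0.071)·∏(1−qᵢ) over the active causes.
For the numerator, keep only poor earnings report=true terms: 0.97854·0.08 = 0.078283
Denominator P(price drop | sector-wide selloff): 0.69343·0.92 + 0.97854·0.08 = 0.716239
P(poor earnings report | price drop, sector-wide selloff) = 0.078283/0.716239 ≈ 0.1093

P(poor earnings report | price drop, sector-wide selloff) ≈ 0.1093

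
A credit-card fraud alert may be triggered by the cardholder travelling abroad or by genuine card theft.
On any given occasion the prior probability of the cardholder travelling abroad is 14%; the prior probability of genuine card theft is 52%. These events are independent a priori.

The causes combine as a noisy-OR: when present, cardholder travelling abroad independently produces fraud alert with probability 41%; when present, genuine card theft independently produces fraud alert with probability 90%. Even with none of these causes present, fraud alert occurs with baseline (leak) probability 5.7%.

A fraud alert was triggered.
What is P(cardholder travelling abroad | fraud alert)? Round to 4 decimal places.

Under noisy-OR, P(fraud alert | causes) = 1 − (1−0.057)·∏(1−qᵢ) over the active causes.
Weight on cardholder travelling abroad=true, given the evidence: 0.029812 + 0.068750 = 0.098562
Normalizer over all consistent configurations: 0.057*0.86*0.48 + 0.9057*0.86*0.52 + 0.44363*0.14*0.48 + 0.944363*0.14*0.52 = 0.527121
P(cardholder travelling abroad | fraud alert) = 0.098562/0.527121 ≈ 0.1870

P(cardholder travelling abroad | fraud alert) ≈ 0.1870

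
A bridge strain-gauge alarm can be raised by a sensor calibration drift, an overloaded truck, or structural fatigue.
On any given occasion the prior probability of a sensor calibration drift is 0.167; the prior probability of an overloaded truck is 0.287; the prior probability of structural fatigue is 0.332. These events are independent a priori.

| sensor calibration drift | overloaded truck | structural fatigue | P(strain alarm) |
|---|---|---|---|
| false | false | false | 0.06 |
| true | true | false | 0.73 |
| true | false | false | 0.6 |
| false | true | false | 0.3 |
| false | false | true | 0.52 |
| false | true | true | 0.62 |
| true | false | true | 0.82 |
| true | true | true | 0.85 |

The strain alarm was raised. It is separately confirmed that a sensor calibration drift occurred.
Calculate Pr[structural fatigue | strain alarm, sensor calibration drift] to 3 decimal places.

P(strain alarm | sensor calibration drift) = 0.6*0.713*0.668 + 0.82*0.713*0.332 + 0.73*0.287*0.668 + 0.85*0.287*0.332 = 0.285770 + 0.194107 + 0.139953 + 0.080991 = 0.700821
The structural fatigue-present share is 0.194107 + 0.080991 = 0.275098.
So P(structural fatigue | strain alarm, sensor calibration drift) = 0.275098/0.700821 ≈ 0.393.

Pr[structural fatigue | strain alarm, sensor calibration drift] ≈ 0.393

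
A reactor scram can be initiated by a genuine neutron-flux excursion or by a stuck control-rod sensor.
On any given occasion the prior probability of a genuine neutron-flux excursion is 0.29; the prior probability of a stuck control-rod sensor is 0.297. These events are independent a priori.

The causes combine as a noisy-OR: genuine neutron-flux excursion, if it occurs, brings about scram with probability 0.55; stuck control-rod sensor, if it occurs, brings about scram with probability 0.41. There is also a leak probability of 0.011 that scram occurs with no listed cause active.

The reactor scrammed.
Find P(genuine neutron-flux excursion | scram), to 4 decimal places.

P(genuine neutron-flux excursion | scram) ≈ 0.6543

Under noisy-OR, P(scram | causes) = 1 − (1−0.011)·∏(1−qᵢ) over the active causes.
Numerator (weight on configurations with genuine neutron-flux excursion): 0.113138 + 0.063514 = 0.176652
Denominator P(scram): 0.011×0.71×0.703 + 0.41649×0.71×0.297 + 0.55495×0.29×0.703 + 0.737421×0.29×0.297 = 0.269967
Posterior = 0.176652 / 0.269967 ≈ 0.6543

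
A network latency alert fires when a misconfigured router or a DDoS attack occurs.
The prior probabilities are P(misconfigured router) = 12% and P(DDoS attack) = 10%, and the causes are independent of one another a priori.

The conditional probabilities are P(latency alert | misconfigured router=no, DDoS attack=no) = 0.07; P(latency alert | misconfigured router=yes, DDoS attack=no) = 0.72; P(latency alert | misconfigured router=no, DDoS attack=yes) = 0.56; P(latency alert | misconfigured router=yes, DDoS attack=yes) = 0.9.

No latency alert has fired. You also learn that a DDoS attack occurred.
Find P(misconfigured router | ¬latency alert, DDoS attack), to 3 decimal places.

By total probability over both values of misconfigured router:
  P(¬latency alert | DDoS attack) = 0.44·0.88 + 0.1·0.12
        = 0.387200 + 0.012000 = 0.399200
Configurations with misconfigured router contribute 0.012000, so
  P(misconfigured router | ¬latency alert, DDoS attack) = 0.012000 / 0.399200 ≈ 0.030

P(misconfigured router | ¬latency alert, DDoS attack) ≈ 0.030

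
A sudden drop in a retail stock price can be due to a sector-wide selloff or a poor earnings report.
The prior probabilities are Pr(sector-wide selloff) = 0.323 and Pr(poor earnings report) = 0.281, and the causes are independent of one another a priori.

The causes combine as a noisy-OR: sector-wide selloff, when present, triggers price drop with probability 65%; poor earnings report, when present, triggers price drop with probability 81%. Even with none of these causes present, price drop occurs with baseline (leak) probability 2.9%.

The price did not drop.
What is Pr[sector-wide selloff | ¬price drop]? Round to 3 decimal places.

Under noisy-OR, P(price drop | causes) = 1 − (1−0.029)·∏(1−qᵢ) over the active causes.
P(¬price drop) = 0.971·0.677·0.719 + 0.18449·0.677·0.281 + 0.33985·0.323·0.719 + 0.064572·0.323·0.281 = 0.472647 + 0.035097 + 0.078926 + 0.005861 = 0.592531
Of this, 0.084787 comes from 0.078926 + 0.005861 (the sector-wide selloff=true cases).
So P(sector-wide selloff | ¬price drop) = 0.084787/0.592531 ≈ 0.143.

Pr[sector-wide selloff | ¬price drop] ≈ 0.143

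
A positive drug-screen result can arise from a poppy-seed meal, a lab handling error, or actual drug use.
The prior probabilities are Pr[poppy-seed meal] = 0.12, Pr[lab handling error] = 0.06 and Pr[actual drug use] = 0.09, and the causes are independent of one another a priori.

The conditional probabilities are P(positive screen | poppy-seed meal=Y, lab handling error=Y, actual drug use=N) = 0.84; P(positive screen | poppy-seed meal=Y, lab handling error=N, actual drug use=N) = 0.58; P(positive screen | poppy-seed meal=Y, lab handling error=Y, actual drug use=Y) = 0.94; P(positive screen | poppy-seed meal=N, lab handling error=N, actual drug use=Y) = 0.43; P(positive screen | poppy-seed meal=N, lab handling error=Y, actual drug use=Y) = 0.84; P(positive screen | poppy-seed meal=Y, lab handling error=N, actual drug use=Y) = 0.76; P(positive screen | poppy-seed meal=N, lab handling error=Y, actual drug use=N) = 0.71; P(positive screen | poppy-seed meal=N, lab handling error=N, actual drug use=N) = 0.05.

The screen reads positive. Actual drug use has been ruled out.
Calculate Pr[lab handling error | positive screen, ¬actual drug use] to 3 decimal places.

Pr[lab handling error | positive screen, ¬actual drug use] ≈ 0.290

Enumerate the 4 (poppy-seed meal, lab handling error) configurations and weight by the priors:
  P(positive screen | ¬actual drug use) = 0.05·0.88·0.94 + 0.71·0.88·0.06 + 0.58·0.12·0.94 + 0.84·0.12·0.06
        = 0.041360 + 0.037488 + 0.065424 + 0.006048 = 0.150320
The terms with lab handling error present sum to 0.043536, so
  P(lab handling error | positive screen, ¬actual drug use) = 0.043536 / 0.150320 ≈ 0.290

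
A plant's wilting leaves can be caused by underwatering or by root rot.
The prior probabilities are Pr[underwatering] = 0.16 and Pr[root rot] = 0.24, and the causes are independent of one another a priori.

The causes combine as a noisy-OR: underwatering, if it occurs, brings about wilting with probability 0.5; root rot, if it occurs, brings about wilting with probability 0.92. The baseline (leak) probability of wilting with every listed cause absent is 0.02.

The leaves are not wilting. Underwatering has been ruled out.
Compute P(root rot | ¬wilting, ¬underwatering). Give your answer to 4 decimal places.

Under noisy-OR, P(wilting | causes) = 1 − (1−0.02)·∏(1−qᵢ) over the active causes.
P(¬wilting | ¬underwatering) = 0.98·0.76 + 0.0784·0.24 = 0.744800 + 0.018816 = 0.763616
The root rot-present share is 0.0784·0.24 = 0.018816.
So P(root rot | ¬wilting, ¬underwatering) = 0.018816/0.763616 ≈ 0.0246.

P(root rot | ¬wilting, ¬underwatering) ≈ 0.0246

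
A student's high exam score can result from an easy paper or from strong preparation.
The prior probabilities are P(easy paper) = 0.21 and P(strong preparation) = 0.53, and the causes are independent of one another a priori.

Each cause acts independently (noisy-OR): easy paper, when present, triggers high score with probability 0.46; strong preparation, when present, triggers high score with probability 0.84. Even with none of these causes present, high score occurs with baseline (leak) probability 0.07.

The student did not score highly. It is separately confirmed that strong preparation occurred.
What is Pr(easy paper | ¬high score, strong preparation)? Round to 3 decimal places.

Under noisy-OR, P(high score | causes) = 1 − (1−0.07)·∏(1−qᵢ) over the active causes.
P(¬high score | strong preparation) = 0.1488·0.79 + 0.080352·0.21 = 0.117552 + 0.016874 = 0.134426
The easy paper-present share is 0.080352·0.21 = 0.016874.
P(easy paper | ¬high score, strong preparation) = 0.016874 / 0.134426 ≈ 0.126

Pr(easy paper | ¬high score, strong preparation) ≈ 0.126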